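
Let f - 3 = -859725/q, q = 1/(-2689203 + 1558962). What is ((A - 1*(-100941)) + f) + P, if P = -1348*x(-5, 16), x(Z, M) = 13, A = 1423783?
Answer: 971697950928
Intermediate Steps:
q = -1/1130241 (q = 1/(-1130241) = -1/1130241 ≈ -8.8477e-7)
f = 971696443728 (f = 3 - 859725/(-1/1130241) = 3 - 859725*(-1130241) = 3 + 971696443725 = 971696443728)
P = -17524 (P = -1348*13 = -17524)
((A - 1*(-100941)) + f) + P = ((1423783 - 1*(-100941)) + 971696443728) - 17524 = ((1423783 + 100941) + 971696443728) - 17524 = (1524724 + 971696443728) - 17524 = 971697968452 - 17524 = 971697950928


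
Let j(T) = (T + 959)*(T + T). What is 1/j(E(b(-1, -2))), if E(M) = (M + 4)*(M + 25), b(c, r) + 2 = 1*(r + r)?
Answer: -1/69996 ≈ -1.4287e-5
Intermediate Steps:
b(c, r) = -2 + 2*r (b(c, r) = -2 + 1*(r + r) = -2 + 1*(2*r) = -2 + 2*r)
E(M) = (4 + M)*(25 + M)
j(T) = 2*T*(959 + T) (j(T) = (959 + T)*(2*T) = 2*T*(959 + T))
1/j(E(b(-1, -2))) = 1/(2*(100 + (-2 + 2*(-2))² + 29*(-2 + 2*(-2)))*(959 + (100 + (-2 + 2*(-2))² + 29*(-2 + 2*(-2))))) = 1/(2*(100 + (-2 - 4)² + 29*(-2 - 4))*(959 + (100 + (-2 - 4)² + 29*(-2 - 4)))) = 1/(2*(100 + (-6)² + 29*(-6))*(959 + (100 + (-6)² + 29*(-6)))) = 1/(2*(100 + 36 - 174)*(959 + (100 + 36 - 174))) = 1/(2*(-38)*(959 - 38)) = 1/(2*(-38)*921) = 1/(-69996) = -1/69996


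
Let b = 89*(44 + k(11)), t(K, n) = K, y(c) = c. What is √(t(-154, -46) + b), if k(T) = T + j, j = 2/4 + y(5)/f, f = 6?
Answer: √43737/3 ≈ 69.711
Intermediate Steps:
j = 4/3 (j = 2/4 + 5/6 = 2*(¼) + 5*(⅙) = ½ + ⅚ = 4/3 ≈ 1.3333)
k(T) = 4/3 + T (k(T) = T + 4/3 = 4/3 + T)
b = 15041/3 (b = 89*(44 + (4/3 + 11)) = 89*(44 + 37/3) = 89*(169/3) = 15041/3 ≈ 5013.7)
√(t(-154, -46) + b) = √(-154 + 15041/3) = √(14579/3) = √43737/3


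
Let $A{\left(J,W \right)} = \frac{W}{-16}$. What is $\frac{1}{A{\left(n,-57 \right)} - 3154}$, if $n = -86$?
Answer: $- \frac{16}{50407} \approx -0.00031742$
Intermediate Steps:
$A{\left(J,W \right)} = - \frac{W}{16}$ ($A{\left(J,W \right)} = W \left(- \frac{1}{16}\right) = - \frac{W}{16}$)
$\frac{1}{A{\left(n,-57 \right)} - 3154} = \frac{1}{\left(- \frac{1}{16}\right) \left(-57\right) - 3154} = \frac{1}{\frac{57}{16} - 3154} = \frac{1}{- \frac{50407}{16}} = - \frac{16}{50407}$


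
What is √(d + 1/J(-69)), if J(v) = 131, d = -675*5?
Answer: 2*I*√14479561/131 ≈ 58.095*I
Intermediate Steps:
d = -3375
√(d + 1/J(-69)) = √(-3375 + 1/131) = √(-442124/131) = 2*I*√14479561/131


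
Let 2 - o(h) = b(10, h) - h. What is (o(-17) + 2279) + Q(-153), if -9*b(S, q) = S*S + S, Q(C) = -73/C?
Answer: 348335/153 ≈ 2276.7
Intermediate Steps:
b(S, q) = -S/9 - S²/9 (b(S, q) = -(S*S + S)/9 = -(S² + S)/9 = -(S + S²)/9 = -S/9 - S²/9)
o(h) = 128/9 + h (o(h) = 2 - (-⅑*10*(1 + 10) - h) = 2 - (-⅑*10*11 - h) = 2 - (-110/9 - h) = 2 + (110/9 + h) = 128/9 + h)
(o(-17) + 2279) + Q(-153) = ((128/9 - 17) + 2279) - 73/(-153) = (-25/9 + 2279) - 73*(-1/153) = 20486/9 + 73/153 = 348335/153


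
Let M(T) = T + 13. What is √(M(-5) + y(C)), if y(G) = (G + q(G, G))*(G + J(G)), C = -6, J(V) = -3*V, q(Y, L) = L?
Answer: 2*I*√34 ≈ 11.662*I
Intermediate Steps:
M(T) = 13 + T
y(G) = -4*G² (y(G) = (G + G)*(G - 3*G) = (2*G)*(-2*G) = -4*G²)
√(M(-5) + y(C)) = √((13 - 5) - 4*(-6)²) = √(8 - 4*36) = √(8 - 144) = √(-136) = 2*I*√34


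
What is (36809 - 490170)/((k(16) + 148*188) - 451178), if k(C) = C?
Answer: 453361/423338 ≈ 1.0709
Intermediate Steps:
(36809 - 490170)/((k(16) + 148*188) - 451178) = (36809 - 490170)/((16 + 148*188) - 451178) = -453361/((16 + 27824) - 451178) = -453361/(27840 - 451178) = -453361/(-423338) = -453361*(-1/423338) = 453361/423338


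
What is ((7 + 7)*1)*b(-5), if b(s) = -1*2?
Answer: -28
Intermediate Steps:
b(s) = -2
((7 + 7)*1)*b(-5) = ((7 + 7)*1)*(-2) = (14*1)*(-2) = 14*(-2) = -28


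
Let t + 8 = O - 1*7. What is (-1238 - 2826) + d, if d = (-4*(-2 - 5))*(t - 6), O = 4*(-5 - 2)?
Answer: -5436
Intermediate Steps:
O = -28 (O = 4*(-7) = -28)
t = -43 (t = -8 + (-28 - 1*7) = -8 + (-28 - 7) = -8 - 35 = -43)
d = -1372 (d = (-4*(-2 - 5))*(-43 - 6) = -4*(-7)*(-49) = 28*(-49) = -1372)
(-1238 - 2826) + d = (-1238 - 2826) - 1372 = -4064 - 1372 = -5436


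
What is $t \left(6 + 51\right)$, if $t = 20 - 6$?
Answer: $798$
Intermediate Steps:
$t = 14$
$t \left(6 + 51\right) = 14 \left(6 + 51\right) = 14 \cdot 57 = 798$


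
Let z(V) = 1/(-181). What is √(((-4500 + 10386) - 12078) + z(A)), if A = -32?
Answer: I*√202856293/181 ≈ 78.689*I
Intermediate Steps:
z(V) = -1/181
√(((-4500 + 10386) - 12078) + z(A)) = √(((-4500 + 10386) - 12078) - 1/181) = √((5886 - 12078) - 1/181) = √(-6192 - 1/181) = √(-1120753/181) = I*√202856293/181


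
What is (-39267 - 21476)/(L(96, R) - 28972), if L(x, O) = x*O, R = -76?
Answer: 60743/36268 ≈ 1.6748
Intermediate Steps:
L(x, O) = O*x
(-39267 - 21476)/(L(96, R) - 28972) = (-39267 - 21476)/(-76*96 - 28972) = -60743/(-7296 - 28972) = -60743/(-36268) = -60743*(-1/36268) = 60743/36268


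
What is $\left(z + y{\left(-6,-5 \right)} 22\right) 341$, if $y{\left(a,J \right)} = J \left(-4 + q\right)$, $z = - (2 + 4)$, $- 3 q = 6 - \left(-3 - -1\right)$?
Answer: $\frac{744062}{3} \approx 2.4802 \cdot 10^{5}$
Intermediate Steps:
$q = - \frac{8}{3}$ ($q = - \frac{6 - \left(-3 - -1\right)}{3} = - \frac{6 - \left(-3 + 1\right)}{3} = - \frac{6 - -2}{3} = - \frac{6 + 2}{3} = \left(- \frac{1}{3}\right) 8 = - \frac{8}{3} \approx -2.6667$)
$z = -6$ ($z = \left(-1\right) 6 = -6$)
$y{\left(a,J \right)} = - \frac{20 J}{3}$ ($y{\left(a,J \right)} = J \left(-4 - \frac{8}{3}\right) = J \left(- \frac{20}{3}\right) = - \frac{20 J}{3}$)
$\left(z + y{\left(-6,-5 \right)} 22\right) 341 = \left(-6 + \left(- \frac{20}{3}\right) \left(-5\right) 22\right) 341 = \left(-6 + \frac{100}{3} \cdot 22\right) 341 = \left(-6 + \frac{2200}{3}\right) 341 = \frac{2182}{3} \cdot 341 = \frac{744062}{3}$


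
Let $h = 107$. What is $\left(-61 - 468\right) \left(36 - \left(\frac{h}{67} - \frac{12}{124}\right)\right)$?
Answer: $- \frac{37906024}{2077} \approx -18250.0$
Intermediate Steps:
$\left(-61 - 468\right) \left(36 - \left(\frac{h}{67} - \frac{12}{124}\right)\right) = \left(-61 - 468\right) \left(36 - \left(\frac{107}{67} - \frac{12}{124}\right)\right) = - 529 \left(36 - \left(107 \cdot \frac{1}{67} - \frac{3}{31}\right)\right) = - 529 \left(36 - \left(\frac{107}{67} - \frac{3}{31}\right)\right) = - 529 \left(36 - \frac{3116}{2077}\right) = \left(-529\right) \frac{71656}{2077} = - \frac{37906024}{2077}$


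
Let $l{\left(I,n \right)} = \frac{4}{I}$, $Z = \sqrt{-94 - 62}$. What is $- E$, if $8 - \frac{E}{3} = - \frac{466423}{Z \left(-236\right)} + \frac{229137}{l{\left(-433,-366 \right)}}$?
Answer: $- \frac{297649059}{4} - \frac{466423 i \sqrt{39}}{6136} \approx -7.4412 \cdot 10^{7} - 474.71 i$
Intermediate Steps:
$Z = 2 i \sqrt{39}$ ($Z = \sqrt{-156} = 2 i \sqrt{39} \approx 12.49 i$)
$E = \frac{297649059}{4} + \frac{466423 i \sqrt{39}}{6136}$ ($E = 24 - 3 \left(- \frac{466423}{2 i \sqrt{39} \left(-236\right)} + \frac{229137}{4 \frac{1}{-433}}\right) = 24 - 3 \left(- \frac{466423}{\left(-472\right) i \sqrt{39}} + \frac{229137}{4 \left(- \frac{1}{433}\right)}\right) = 24 - 3 \left(- 466423 \frac{i \sqrt{39}}{18408} + \frac{229137}{- \frac{4}{433}}\right) = 24 - 3 \left(- \frac{466423 i \sqrt{39}}{18408} + 229137 \left(- \frac{433}{4}\right)\right) = 24 - 3 \left(- \frac{466423 i \sqrt{39}}{18408} - \frac{99216321}{4}\right) = 24 - 3 \left(- \frac{99216321}{4} - \frac{466423 i \sqrt{39}}{18408}\right) = 24 + \left(\frac{297648963}{4} + \frac{466423 i \sqrt{39}}{6136}\right) = \frac{297649059}{4} + \frac{466423 i \sqrt{39}}{6136} \approx 7.4412 \cdot 10^{7} + 474.71 i$)
$- E = - (\frac{297649059}{4} + \frac{466423 i \sqrt{39}}{6136}) = - \frac{297649059}{4} - \frac{466423 i \sqrt{39}}{6136}$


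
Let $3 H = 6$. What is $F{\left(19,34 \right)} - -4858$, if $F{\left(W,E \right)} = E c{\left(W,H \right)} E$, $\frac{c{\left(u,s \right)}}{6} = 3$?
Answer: $25666$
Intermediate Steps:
$H = 2$ ($H = \frac{1}{3} \cdot 6 = 2$)
$c{\left(u,s \right)} = 18$ ($c{\left(u,s \right)} = 6 \cdot 3 = 18$)
$F{\left(W,E \right)} = 18 E^{2}$ ($F{\left(W,E \right)} = E 18 E = 18 E E = 18 E^{2}$)
$F{\left(19,34 \right)} - -4858 = 18 \cdot 34^{2} - -4858 = 18 \cdot 1156 + 4858 = 20808 + 4858 = 25666$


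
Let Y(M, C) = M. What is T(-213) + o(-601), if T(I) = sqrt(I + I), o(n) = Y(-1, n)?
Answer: -1 + I*sqrt(426) ≈ -1.0 + 20.64*I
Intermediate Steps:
o(n) = -1
T(I) = sqrt(2)*sqrt(I) (T(I) = sqrt(2*I) = sqrt(2)*sqrt(I))
T(-213) + o(-601) = sqrt(2)*sqrt(-213) - 1 = sqrt(2)*(I*sqrt(213)) - 1 = I*sqrt(426) - 1 = -1 + I*sqrt(426)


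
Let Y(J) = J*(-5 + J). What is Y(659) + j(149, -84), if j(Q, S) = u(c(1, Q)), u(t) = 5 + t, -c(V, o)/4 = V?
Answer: 430987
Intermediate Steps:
c(V, o) = -4*V
j(Q, S) = 1 (j(Q, S) = 5 - 4*1 = 5 - 4 = 1)
Y(659) + j(149, -84) = 659*(-5 + 659) + 1 = 659*654 + 1 = 430986 + 1 = 430987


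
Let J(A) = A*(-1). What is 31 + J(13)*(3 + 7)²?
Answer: -1269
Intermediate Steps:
J(A) = -A
31 + J(13)*(3 + 7)² = 31 + (-1*13)*(3 + 7)² = 31 - 13*10² = 31 - 13*100 = 31 - 1300 = -1269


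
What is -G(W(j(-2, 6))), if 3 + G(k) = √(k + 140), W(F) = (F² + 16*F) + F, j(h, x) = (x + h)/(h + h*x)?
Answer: 3 - √6626/7 ≈ -8.6286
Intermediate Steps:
j(h, x) = (h + x)/(h + h*x)
W(F) = F² + 17*F
G(k) = -3 + √(140 + k) (G(k) = -3 + √(k + 140) = -3 + √(140 + k))
-G(W(j(-2, 6))) = -(-3 + √(140 + ((-2 + 6)/((-2)*(1 + 6)))*(17 + (-2 + 6)/((-2)*(1 + 6))))) = -(-3 + √(140 + (-½*4/7)*(17 - ½*4/7))) = -(-3 + √(140 + (-½*⅐*4)*(17 - ½*⅐*4))) = -(-3 + √(140 - 2*(17 - 2/7)/7)) = -(-3 + √(140 - 2/7*117/7)) = -(-3 + √(140 - 234/49)) = -(-3 + √(6626/49)) = -(-3 + √6626/7) = 3 - √6626/7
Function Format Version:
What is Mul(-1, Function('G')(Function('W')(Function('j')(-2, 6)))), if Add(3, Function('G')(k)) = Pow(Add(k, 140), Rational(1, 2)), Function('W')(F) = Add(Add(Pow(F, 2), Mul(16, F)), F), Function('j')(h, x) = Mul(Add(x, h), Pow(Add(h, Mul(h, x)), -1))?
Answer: Add(3, Mul(Rational(-1, 7), Pow(6626, Rational(1, 2)))) ≈ -8.6286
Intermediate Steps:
Function('j')(h, x) = Mul(Pow(Add(h, Mul(h, x)), -1), Add(h, x)) (Function('j')(h, x) = Mul(Add(h, x), Pow(Add(h, Mul(h, x)), -1)) = Mul(Pow(Add(h, Mul(h, x)), -1), Add(h, x)))
Function('W')(F) = Add(Pow(F, 2), Mul(17, F))
Function('G')(k) = Add(-3, Pow(Add(140, k), Rational(1, 2))) (Function('G')(k) = Add(-3, Pow(Add(k, 140), Rational(1, 2))) = Add(-3, Pow(Add(140, k), Rational(1, 2))))
Mul(-1, Function('G')(Function('W')(Function('j')(-2, 6)))) = Mul(-1, Add(-3, Pow(Add(140, Mul(Mul(Pow(-2, -1), Pow(Add(1, 6), -1), Add(-2, 6)), Add(17, Mul(Pow(-2, -1), Pow(Add(1, 6), -1), Add(-2, 6))))), Rational(1, 2)))) = Mul(-1, Add(-3, Pow(Add(140, Mul(Mul(Rational(-1, 2), Pow(7, -1), 4), Add(17, Mul(Rational(-1, 2), Pow(7, -1), 4)))), Rational(1, 2)))) = Mul(-1, Add(-3, Pow(Add(140, Mul(Mul(Rational(-1, 2), Rational(1, 7), 4), Add(17, Mul(Rational(-1, 2), Rational(1, 7), 4)))), Rational(1, 2)))) = Mul(-1, Add(-3, Pow(Add(140, Mul(Rational(-2, 7), Add(17, Rational(-2, 7)))), Rational(1, 2)))) = Mul(-1, Add(-3, Pow(Add(140, Mul(Rational(-2, 7), Rational(117, 7))), Rational(1, 2)))) = Mul(-1, Add(-3, Pow(Add(140, Rational(-234, 49)), Rational(1, 2)))) = Mul(-1, Add(-3, Pow(Rational(6626, 49), Rational(1, 2)))) = Mul(-1, Add(-3, Mul(Rational(1, 7), Pow(6626, Rational(1, 2))))) = Add(3, Mul(Rational(-1, 7), Pow(6626, Rational(1, 2))))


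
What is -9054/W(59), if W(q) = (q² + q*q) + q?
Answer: -9054/7021 ≈ -1.2896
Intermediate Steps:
W(q) = q + 2*q² (W(q) = (q² + q²) + q = 2*q² + q = q + 2*q²)
-9054/W(59) = -9054*1/(59*(1 + 2*59)) = -9054*1/(59*(1 + 118)) = -9054/(59*119) = -9054/7021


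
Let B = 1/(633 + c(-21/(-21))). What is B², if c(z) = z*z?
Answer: 1/401956 ≈ 2.4878e-6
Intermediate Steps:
c(z) = z²
B = 1/634 (B = 1/(633 + (-21/(-21))²) = 1/(633 + (-21*(-1/21))²) = 1/(633 + 1²) = 1/(633 + 1) = 1/634 ≈ 0.0015773)
B² = (1/634)² = 1/401956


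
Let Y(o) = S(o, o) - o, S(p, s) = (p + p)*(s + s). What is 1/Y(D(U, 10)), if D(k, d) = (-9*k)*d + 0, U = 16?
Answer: 1/8295840 ≈ 1.2054e-7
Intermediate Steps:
D(k, d) = -9*d*k (D(k, d) = -9*d*k + 0 = -9*d*k)
S(p, s) = 4*p*s (S(p, s) = (2*p)*(2*s) = 4*p*s)
Y(o) = -o + 4*o**2 (Y(o) = 4*o*o - o = 4*o**2 - o = -o + 4*o**2)
1/Y(D(U, 10)) = 1/((-9*10*16)*(-1 + 4*(-9*10*16))) = 1/(-1440*(-1 + 4*(-1440))) = 1/(-1440*(-1 - 5760)) = 1/(-1440*(-5761)) = 1/8295840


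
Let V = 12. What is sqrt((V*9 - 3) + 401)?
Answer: sqrt(506) ≈ 22.494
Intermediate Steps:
sqrt((V*9 - 3) + 401) = sqrt((12*9 - 3) + 401) = sqrt((108 - 3) + 401) = sqrt(105 + 401) = sqrt(506)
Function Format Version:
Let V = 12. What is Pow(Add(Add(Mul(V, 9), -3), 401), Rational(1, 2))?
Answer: Pow(506, Rational(1, 2)) ≈ 22.494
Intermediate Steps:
Pow(Add(Add(Mul(V, 9), -3), 401), Rational(1, 2)) = Pow(Add(Add(Mul(12, 9), -3), 401), Rational(1, 2)) = Pow(Add(Add(108, -3), 401), Rational(1, 2)) = Pow(Add(105, 401), Rational(1, 2)) = Pow(506, Rational(1, 2))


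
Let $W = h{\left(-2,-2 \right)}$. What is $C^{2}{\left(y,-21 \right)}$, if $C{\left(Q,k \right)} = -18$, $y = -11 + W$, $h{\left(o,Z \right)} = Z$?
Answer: $324$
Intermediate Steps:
$W = -2$
$y = -13$ ($y = -11 - 2 = -13$)
$C^{2}{\left(y,-21 \right)} = \left(-18\right)^{2} = 324$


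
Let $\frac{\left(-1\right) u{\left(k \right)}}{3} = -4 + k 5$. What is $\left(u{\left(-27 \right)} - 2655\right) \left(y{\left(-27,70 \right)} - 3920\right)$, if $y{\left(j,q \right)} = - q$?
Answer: $8929620$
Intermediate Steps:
$u{\left(k \right)} = 12 - 15 k$ ($u{\left(k \right)} = - 3 \left(-4 + k 5\right) = - 3 \left(-4 + 5 k\right) = 12 - 15 k$)
$\left(u{\left(-27 \right)} - 2655\right) \left(y{\left(-27,70 \right)} - 3920\right) = \left(\left(12 - -405\right) - 2655\right) \left(\left(-1\right) 70 - 3920\right) = \left(\left(12 + 405\right) - 2655\right) \left(-70 - 3920\right) = \left(417 - 2655\right) \left(-3990\right) = \left(-2238\right) \left(-3990\right) = 8929620$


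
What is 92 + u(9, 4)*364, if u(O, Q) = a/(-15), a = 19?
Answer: -5536/15 ≈ -369.07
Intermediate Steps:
u(O, Q) = -19/15 (u(O, Q) = 19/(-15) = 19*(-1/15) = -19/15)
92 + u(9, 4)*364 = 92 - 19/15*364 = 92 - 6916/15 = -5536/15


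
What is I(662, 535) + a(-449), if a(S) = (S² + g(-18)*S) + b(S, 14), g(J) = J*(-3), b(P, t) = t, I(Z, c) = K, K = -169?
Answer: 177200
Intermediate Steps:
I(Z, c) = -169
g(J) = -3*J
a(S) = 14 + S² + 54*S (a(S) = (S² + (-3*(-18))*S) + 14 = (S² + 54*S) + 14 = 14 + S² + 54*S)
I(662, 535) + a(-449) = -169 + (14 + (-449)² + 54*(-449)) = -169 + (14 + 201601 - 24246) = -169 + 177369 = 177200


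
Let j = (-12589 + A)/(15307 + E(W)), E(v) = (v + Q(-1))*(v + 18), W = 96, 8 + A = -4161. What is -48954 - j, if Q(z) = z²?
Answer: -1290655452/26365 ≈ -48953.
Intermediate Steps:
A = -4169 (A = -8 - 4161 = -4169)
E(v) = (1 + v)*(18 + v) (E(v) = (v + (-1)²)*(v + 18) = (v + 1)*(18 + v) = (1 + v)*(18 + v))
j = -16758/26365 (j = (-12589 - 4169)/(15307 + (18 + 96² + 19*96)) = -16758/(15307 + (18 + 9216 + 1824)) = -16758/(15307 + 11058) = -16758/26365 ≈ -0.63562)
-48954 - j = -48954 - 1*(-16758/26365) = -48954 + 16758/26365 = -1290655452/26365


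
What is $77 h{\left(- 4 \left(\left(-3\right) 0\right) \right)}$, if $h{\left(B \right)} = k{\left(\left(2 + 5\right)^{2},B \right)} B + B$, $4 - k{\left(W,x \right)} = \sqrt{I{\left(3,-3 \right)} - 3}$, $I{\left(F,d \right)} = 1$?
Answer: $0$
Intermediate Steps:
$k{\left(W,x \right)} = 4 - i \sqrt{2}$ ($k{\left(W,x \right)} = 4 - \sqrt{1 - 3} = 4 - \sqrt{-2} = 4 - i \sqrt{2}$)
$h{\left(B \right)} = B + B \left(4 - i \sqrt{2}\right)$ ($h{\left(B \right)} = \left(4 - i \sqrt{2}\right) B + B = B \left(4 - i \sqrt{2}\right) + B = B + B \left(4 - i \sqrt{2}\right)$)
$77 h{\left(- 4 \left(\left(-3\right) 0\right) \right)} = 77 - 4 \left(\left(-3\right) 0\right) \left(5 - i \sqrt{2}\right) = 77 \left(-4\right) 0 \left(5 - i \sqrt{2}\right) = 77 \cdot 0 \left(5 - i \sqrt{2}\right) = 77 \cdot 0 = 0$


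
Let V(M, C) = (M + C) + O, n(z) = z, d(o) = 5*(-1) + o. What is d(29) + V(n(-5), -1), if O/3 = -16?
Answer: -30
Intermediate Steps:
d(o) = -5 + o
O = -48 (O = 3*(-16) = -48)
V(M, C) = -48 + C + M (V(M, C) = (M + C) - 48 = (C + M) - 48 = -48 + C + M)
d(29) + V(n(-5), -1) = (-5 + 29) + (-48 - 1 - 5) = 24 - 54 = -30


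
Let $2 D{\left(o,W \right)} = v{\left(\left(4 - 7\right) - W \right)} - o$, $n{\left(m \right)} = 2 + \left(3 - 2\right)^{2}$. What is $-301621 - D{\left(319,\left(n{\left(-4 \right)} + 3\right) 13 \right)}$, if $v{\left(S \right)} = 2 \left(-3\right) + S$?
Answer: $-301418$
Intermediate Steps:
$n{\left(m \right)} = 3$ ($n{\left(m \right)} = 2 + 1^{2} = 2 + 1 = 3$)
$v{\left(S \right)} = -6 + S$
$D{\left(o,W \right)} = - \frac{9}{2} - \frac{W}{2} - \frac{o}{2}$ ($D{\left(o,W \right)} = \frac{\left(-6 - \left(3 + W\right)\right) - o}{2} = \frac{\left(-9 - W\right) - o}{2} = \frac{-9 - W - o}{2} = - \frac{9}{2} - \frac{W}{2} - \frac{o}{2}$)
$-301621 - D{\left(319,\left(n{\left(-4 \right)} + 3\right) 13 \right)} = -301621 - \left(- \frac{9}{2} - \frac{\left(3 + 3\right) 13}{2} - \frac{319}{2}\right) = -301621 - \left(- \frac{9}{2} - \frac{6 \cdot 13}{2} - \frac{319}{2}\right) = -301621 - \left(- \frac{9}{2} - 39 - \frac{319}{2}\right) = -301621 - -203 = -301621 + 203 = -301418$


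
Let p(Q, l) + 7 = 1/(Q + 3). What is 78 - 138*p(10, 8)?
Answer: 13434/13 ≈ 1033.4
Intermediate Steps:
p(Q, l) = -7 + 1/(3 + Q) (p(Q, l) = -7 + 1/(Q + 3) = -7 + 1/(3 + Q))
78 - 138*p(10, 8) = 78 - 138*(-20 - 7*10)/(3 + 10) = 78 - 138*(-20 - 70)/13 = 78 - 138*(-90)/13 = 78 - 138*(-90/13) = 78 + 12420/13 = 13434/13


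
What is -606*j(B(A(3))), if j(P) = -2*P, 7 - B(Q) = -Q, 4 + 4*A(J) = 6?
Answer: 9090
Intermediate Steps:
A(J) = ½ (A(J) = -1 + (¼)*6 = -1 + 3/2 = ½)
B(Q) = 7 + Q (B(Q) = 7 - (-1)*Q = 7 + Q)
-606*j(B(A(3))) = -(-1212)*(7 + ½) = -(-1212)*15/2 = -606*(-15) = 9090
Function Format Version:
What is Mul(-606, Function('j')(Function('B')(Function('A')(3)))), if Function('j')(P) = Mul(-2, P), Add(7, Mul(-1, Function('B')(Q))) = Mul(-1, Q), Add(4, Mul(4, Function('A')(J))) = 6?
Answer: 9090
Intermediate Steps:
Function('A')(J) = Rational(1, 2) (Function('A')(J) = Add(-1, Mul(Rational(1, 4), 6)) = Add(-1, Rational(3, 2)) = Rational(1, 2))
Function('B')(Q) = Add(7, Q) (Function('B')(Q) = Add(7, Mul(-1, Mul(-1, Q))) = Add(7, Q))
Mul(-606, Function('j')(Function('B')(Function('A')(3)))) = Mul(-606, Mul(-2, Add(7, Rational(1, 2)))) = Mul(-606, Mul(-2, Rational(15, 2))) = Mul(-606, -15) = 9090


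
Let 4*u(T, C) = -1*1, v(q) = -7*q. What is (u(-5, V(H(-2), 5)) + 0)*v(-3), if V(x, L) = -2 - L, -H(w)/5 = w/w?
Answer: -21/4 ≈ -5.2500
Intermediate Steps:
H(w) = -5 (H(w) = -5*w/w = -5*1 = -5)
u(T, C) = -¼ (u(T, C) = (-1*1)/4 = (¼)*(-1) = -¼)
(u(-5, V(H(-2), 5)) + 0)*v(-3) = (-¼ + 0)*(-7*(-3)) = -¼*21 = -21/4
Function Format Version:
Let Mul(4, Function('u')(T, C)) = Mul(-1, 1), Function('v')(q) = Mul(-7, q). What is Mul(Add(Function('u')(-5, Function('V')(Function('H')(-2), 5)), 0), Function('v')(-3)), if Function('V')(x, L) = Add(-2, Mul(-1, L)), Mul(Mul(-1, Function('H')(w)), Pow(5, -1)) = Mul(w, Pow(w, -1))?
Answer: Rational(-21, 4) ≈ -5.2500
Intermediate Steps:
Function('H')(w) = -5 (Function('H')(w) = Mul(-5, Mul(w, Pow(w, -1))) = Mul(-5, 1) = -5)
Function('u')(T, C) = Rational(-1, 4) (Function('u')(T, C) = Mul(Rational(1, 4), Mul(-1, 1)) = Mul(Rational(1, 4), -1) = Rational(-1, 4))
Mul(Add(Function('u')(-5, Function('V')(Function('H')(-2), 5)), 0), Function('v')(-3)) = Mul(Add(Rational(-1, 4), 0), Mul(-7, -3)) = Mul(Rational(-1, 4), 21) = Rational(-21, 4)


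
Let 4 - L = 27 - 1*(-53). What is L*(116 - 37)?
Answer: -6004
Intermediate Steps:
L = -76 (L = 4 - (27 - 1*(-53)) = 4 - (27 + 53) = 4 - 1*80 = 4 - 80 = -76)
L*(116 - 37) = -76*(116 - 37) = -76*79 = -6004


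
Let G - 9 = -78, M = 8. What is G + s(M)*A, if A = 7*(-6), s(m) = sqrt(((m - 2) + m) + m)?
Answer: -69 - 42*sqrt(22) ≈ -266.00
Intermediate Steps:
s(m) = sqrt(-2 + 3*m) (s(m) = sqrt(((-2 + m) + m) + m) = sqrt((-2 + 2*m) + m) = sqrt(-2 + 3*m))
A = -42
G = -69 (G = 9 - 78 = -69)
G + s(M)*A = -69 + sqrt(-2 + 3*8)*(-42) = -69 + sqrt(-2 + 24)*(-42) = -69 + sqrt(22)*(-42) = -69 - 42*sqrt(22)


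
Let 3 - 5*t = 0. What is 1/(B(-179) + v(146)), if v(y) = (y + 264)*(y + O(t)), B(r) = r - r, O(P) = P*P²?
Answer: 25/1498714 ≈ 1.6681e-5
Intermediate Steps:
t = ⅗ (t = ⅗ - ⅕*0 = ⅗ + 0 = ⅗ ≈ 0.60000)
O(P) = P³
B(r) = 0
v(y) = (264 + y)*(27/125 + y) (v(y) = (y + 264)*(y + (⅗)³) = (264 + y)*(y + 27/125) = (264 + y)*(27/125 + y))
1/(B(-179) + v(146)) = 1/(0 + (7128/125 + 146² + (33027/125)*146)) = 1/(0 + (7128/125 + 21316 + 4821942/125)) = 1/(0 + 1498714/25) = 1/(1498714/25) = 25/1498714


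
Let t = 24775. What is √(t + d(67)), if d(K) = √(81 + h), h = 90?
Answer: √(24775 + 3*√19) ≈ 157.44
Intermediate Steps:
d(K) = 3*√19 (d(K) = √(81 + 90) = √171 = 3*√19)
√(t + d(67)) = √(24775 + 3*√19)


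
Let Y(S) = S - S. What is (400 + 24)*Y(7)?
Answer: 0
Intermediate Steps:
Y(S) = 0
(400 + 24)*Y(7) = (400 + 24)*0 = 424*0 = 0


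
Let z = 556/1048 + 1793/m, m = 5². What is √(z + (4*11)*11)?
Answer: √954581542/1310 ≈ 23.585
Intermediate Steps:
m = 25
z = 473241/6550 (z = 556/1048 + 1793/25 = 556*(1/1048) + 1793*(1/25) = 139/262 + 1793/25 = 473241/6550 ≈ 72.250)
√(z + (4*11)*11) = √(473241/6550 + (4*11)*11) = √(473241/6550 + 44*11) = √(473241/6550 + 484) = √(3643441/6550) = √954581542/1310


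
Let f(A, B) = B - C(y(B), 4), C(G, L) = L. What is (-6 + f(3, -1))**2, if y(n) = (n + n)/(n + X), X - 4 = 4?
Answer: 121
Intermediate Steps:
X = 8 (X = 4 + 4 = 8)
y(n) = 2*n/(8 + n) (y(n) = (n + n)/(n + 8) = (2*n)/(8 + n) = 2*n/(8 + n))
f(A, B) = -4 + B (f(A, B) = B - 1*4 = B - 4 = -4 + B)
(-6 + f(3, -1))**2 = (-6 + (-4 - 1))**2 = (-6 - 5)**2 = (-11)**2 = 121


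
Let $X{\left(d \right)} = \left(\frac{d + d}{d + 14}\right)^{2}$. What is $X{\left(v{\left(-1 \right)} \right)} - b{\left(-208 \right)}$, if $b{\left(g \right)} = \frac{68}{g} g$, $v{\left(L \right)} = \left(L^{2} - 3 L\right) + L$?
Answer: $- \frac{19616}{289} \approx -67.875$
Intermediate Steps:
$v{\left(L \right)} = L^{2} - 2 L$
$X{\left(d \right)} = \frac{4 d^{2}}{\left(14 + d\right)^{2}}$ ($X{\left(d \right)} = \left(\frac{2 d}{14 + d}\right)^{2} = \frac{4 d^{2}}{\left(14 + d\right)^{2}}$)
$b{\left(g \right)} = 68$
$X{\left(v{\left(-1 \right)} \right)} - b{\left(-208 \right)} = \frac{4 \left(- (-2 - 1)\right)^{2}}{\left(14 - \left(-2 - 1\right)\right)^{2}} - 68 = \frac{4 \left(\left(-1\right) \left(-3\right)\right)^{2}}{\left(14 - -3\right)^{2}} - 68 = \frac{4 \cdot 3^{2}}{\left(14 + 3\right)^{2}} - 68 = 4 \cdot 9 \cdot \frac{1}{289} - 68 = \frac{36}{289} - 68 = - \frac{19616}{289}$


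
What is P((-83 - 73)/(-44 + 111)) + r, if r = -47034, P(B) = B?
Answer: -3151434/67 ≈ -47036.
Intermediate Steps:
P((-83 - 73)/(-44 + 111)) + r = (-83 - 73)/(-44 + 111) - 47034 = -156/67 - 47034 = -3151434/67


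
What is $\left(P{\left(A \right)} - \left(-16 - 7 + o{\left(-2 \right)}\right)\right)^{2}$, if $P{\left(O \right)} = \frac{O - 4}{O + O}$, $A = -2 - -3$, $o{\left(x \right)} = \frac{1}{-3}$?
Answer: $\frac{17161}{36} \approx 476.69$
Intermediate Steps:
$o{\left(x \right)} = - \frac{1}{3}$
$A = 1$ ($A = -2 + 3 = 1$)
$P{\left(O \right)} = \frac{-4 + O}{2 O}$
$\left(P{\left(A \right)} - \left(-16 - 7 + o{\left(-2 \right)}\right)\right)^{2} = \left(\frac{-4 + 1}{2 \cdot 1} + \left(8 - \left(\left(-8 - 7\right) - \frac{1}{3}\right)\right)\right)^{2} = \left(\frac{1}{2} \cdot 1 \left(-3\right) + \left(8 - \left(\left(-8 - 7\right) - \frac{1}{3}\right)\right)\right)^{2} = \left(- \frac{3}{2} + \left(8 - \left(-15 - \frac{1}{3}\right)\right)\right)^{2} = \left(- \frac{3}{2} + \left(8 - - \frac{46}{3}\right)\right)^{2} = \left(- \frac{3}{2} + \left(8 + \frac{46}{3}\right)\right)^{2} = \left(- \frac{3}{2} + \frac{70}{3}\right)^{2} = \left(\frac{131}{6}\right)^{2} = \frac{17161}{36}$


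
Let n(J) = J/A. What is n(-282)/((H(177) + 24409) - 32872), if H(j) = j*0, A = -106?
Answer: -47/149513 ≈ -0.00031435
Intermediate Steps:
H(j) = 0
n(J) = -J/106 (n(J) = J/(-106) = J*(-1/106) = -J/106)
n(-282)/((H(177) + 24409) - 32872) = (-1/106*(-282))/((0 + 24409) - 32872) = 141/(53*(24409 - 32872)) = (141/53)/(-8463) = (141/53)*(-1/8463) = -47/149513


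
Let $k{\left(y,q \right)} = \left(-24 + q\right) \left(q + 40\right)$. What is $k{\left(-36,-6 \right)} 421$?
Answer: $-429420$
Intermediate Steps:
$k{\left(y,q \right)} = \left(-24 + q\right) \left(40 + q\right)$
$k{\left(-36,-6 \right)} 421 = \left(-960 + \left(-6\right)^{2} + 16 \left(-6\right)\right) 421 = \left(-960 + 36 - 96\right) 421 = \left(-1020\right) 421 = -429420$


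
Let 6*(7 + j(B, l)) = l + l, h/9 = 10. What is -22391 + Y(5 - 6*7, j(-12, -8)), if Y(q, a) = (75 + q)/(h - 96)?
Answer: -67192/3 ≈ -22397.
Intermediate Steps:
h = 90 (h = 9*10 = 90)
j(B, l) = -7 + l/3 (j(B, l) = -7 + (l + l)/6 = -7 + (2*l)/6 = -7 + l/3)
Y(q, a) = -25/2 - q/6 (Y(q, a) = (75 + q)/(90 - 96) = (75 + q)/(-6) = (75 + q)*(-⅙) = -25/2 - q/6)
-22391 + Y(5 - 6*7, j(-12, -8)) = -22391 + (-25/2 - (5 - 6*7)/6) = -22391 + (-25/2 - (5 - 42)/6) = -22391 + (-25/2 - ⅙*(-37)) = -22391 + (-25/2 + 37/6) = -22391 - 19/3 = -67192/3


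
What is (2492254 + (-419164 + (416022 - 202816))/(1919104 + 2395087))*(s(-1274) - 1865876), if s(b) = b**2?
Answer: -2610600063730996800/4314191 ≈ -6.0512e+11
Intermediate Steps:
(2492254 + (-419164 + (416022 - 202816))/(1919104 + 2395087))*(s(-1274) - 1865876) = (2492254 + (-419164 + (416022 - 202816))/(1919104 + 2395087))*((-1274)**2 - 1865876) = (2492254 + (-419164 + 213206)/4314191)*(1623076 - 1865876) = (2492254 - 205958*1/4314191)*(-242800) = (2492254 - 205958/4314191)*(-242800) = (10752059570556/4314191)*(-242800) = -2610600063730996800/4314191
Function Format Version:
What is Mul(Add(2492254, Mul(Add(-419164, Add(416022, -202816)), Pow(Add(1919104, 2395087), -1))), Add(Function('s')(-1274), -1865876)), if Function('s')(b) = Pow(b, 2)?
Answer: Rational(-2610600063730996800, 4314191) ≈ -6.0512e+11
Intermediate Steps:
Mul(Add(2492254, Mul(Add(-419164, Add(416022, -202816)), Pow(Add(1919104, 2395087), -1))), Add(Function('s')(-1274), -1865876)) = Mul(Add(2492254, Mul(Add(-419164, Add(416022, -202816)), Pow(Add(1919104, 2395087), -1))), Add(Pow(-1274, 2), -1865876)) = Mul(Add(2492254, Mul(Add(-419164, 213206), Pow(4314191, -1))), Add(1623076, -1865876)) = Mul(Add(2492254, Mul(-205958, Rational(1, 4314191))), -242800) = Mul(Add(2492254, Rational(-205958, 4314191)), -242800) = Mul(Rational(10752059570556, 4314191), -242800) = Rational(-2610600063730996800, 4314191)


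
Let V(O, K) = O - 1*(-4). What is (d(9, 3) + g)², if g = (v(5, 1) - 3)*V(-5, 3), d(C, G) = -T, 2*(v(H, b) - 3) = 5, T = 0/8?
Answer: 25/4 ≈ 6.2500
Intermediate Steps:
V(O, K) = 4 + O (V(O, K) = O + 4 = 4 + O)
T = 0 (T = 0*(⅛) = 0)
v(H, b) = 11/2 (v(H, b) = 3 + (½)*5 = 3 + 5/2 = 11/2)
d(C, G) = 0 (d(C, G) = -1*0 = 0)
g = -5/2 (g = (11/2 - 3)*(4 - 5) = (5/2)*(-1) = -5/2 ≈ -2.5000)
(d(9, 3) + g)² = (0 - 5/2)² = (-5/2)² = 25/4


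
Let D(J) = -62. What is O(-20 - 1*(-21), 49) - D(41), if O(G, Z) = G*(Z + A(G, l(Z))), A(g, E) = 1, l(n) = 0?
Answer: 112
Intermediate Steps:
O(G, Z) = G*(1 + Z) (O(G, Z) = G*(Z + 1) = G*(1 + Z))
O(-20 - 1*(-21), 49) - D(41) = (-20 - 1*(-21))*(1 + 49) - 1*(-62) = (-20 + 21)*50 + 62 = 1*50 + 62 = 50 + 62 = 112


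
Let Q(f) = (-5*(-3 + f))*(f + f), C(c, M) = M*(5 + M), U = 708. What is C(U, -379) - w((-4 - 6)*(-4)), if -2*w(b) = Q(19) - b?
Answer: 140206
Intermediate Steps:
Q(f) = 2*f*(15 - 5*f) (Q(f) = (15 - 5*f)*(2*f) = 2*f*(15 - 5*f))
w(b) = 1520 + b/2 (w(b) = -(10*19*(3 - 1*19) - b)/2 = -(10*19*(3 - 19) - b)/2 = -(10*19*(-16) - b)/2 = -(-3040 - b)/2 = 1520 + b/2)
C(U, -379) - w((-4 - 6)*(-4)) = -379*(5 - 379) - (1520 + ((-4 - 6)*(-4))/2) = -379*(-374) - (1520 + (-10*(-4))/2) = 141746 - (1520 + (1/2)*40) = 141746 - (1520 + 20) = 141746 - 1*1540 = 141746 - 1540 = 140206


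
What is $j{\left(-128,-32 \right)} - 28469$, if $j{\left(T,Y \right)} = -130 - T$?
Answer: $-28471$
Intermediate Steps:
$j{\left(-128,-32 \right)} - 28469 = \left(-130 - -128\right) - 28469 = \left(-130 + 128\right) - 28469 = -2 - 28469 = -28471$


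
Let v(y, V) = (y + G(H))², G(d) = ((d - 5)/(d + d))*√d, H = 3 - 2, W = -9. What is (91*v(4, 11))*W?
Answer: -3276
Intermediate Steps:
H = 1
G(d) = (-5 + d)/(2*√d) (G(d) = ((-5 + d)/((2*d)))*√d = ((-5 + d)*(1/(2*d)))*√d = ((-5 + d)/(2*d))*√d = (-5 + d)/(2*√d))
v(y, V) = (-2 + y)² (v(y, V) = (y + (-5 + 1)/(2*√1))² = (y + (½)*1*(-4))² = (y - 2)² = (-2 + y)²)
(91*v(4, 11))*W = (91*(-2 + 4)²)*(-9) = (91*2²)*(-9) = (91*4)*(-9) = 364*(-9) = -3276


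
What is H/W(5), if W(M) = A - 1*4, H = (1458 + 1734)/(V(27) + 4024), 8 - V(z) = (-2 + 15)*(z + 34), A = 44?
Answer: 399/16195 ≈ 0.024637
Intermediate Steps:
V(z) = -434 - 13*z (V(z) = 8 - (-2 + 15)*(z + 34) = 8 - 13*(34 + z) = 8 - (442 + 13*z) = 8 + (-442 - 13*z) = -434 - 13*z)
H = 3192/3239 (H = (1458 + 1734)/((-434 - 13*27) + 4024) = 3192/((-434 - 351) + 4024) = 3192/(-785 + 4024) = 3192/3239 ≈ 0.98549)
W(M) = 40 (W(M) = 44 - 1*4 = 44 - 4 = 40)
H/W(5) = (3192/3239)/40 = (3192/3239)*(1/40) = 399/16195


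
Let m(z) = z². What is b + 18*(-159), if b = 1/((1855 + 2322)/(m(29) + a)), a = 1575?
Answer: -11952158/4177 ≈ -2861.4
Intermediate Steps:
b = 2416/4177 (b = 1/((1855 + 2322)/(29² + 1575)) = 1/(4177/(841 + 1575)) = 1/(4177/2416) = 2416/4177 ≈ 0.57841)
b + 18*(-159) = 2416/4177 + 18*(-159) = 2416/4177 - 2862 = -11952158/4177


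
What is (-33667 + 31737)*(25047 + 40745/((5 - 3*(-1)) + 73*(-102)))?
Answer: -179739781565/3719 ≈ -4.8330e+7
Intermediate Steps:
(-33667 + 31737)*(25047 + 40745/((5 - 3*(-1)) + 73*(-102))) = -1930*(25047 + 40745/((5 + 3) - 7446)) = -1930*(25047 + 40745/(8 - 7446)) = -1930*(25047 + 40745/(-7438)) = -1930*(25047 + 40745*(-1/7438)) = -1930*(25047 - 40745/7438) = -1930*186258841/7438 = -179739781565/3719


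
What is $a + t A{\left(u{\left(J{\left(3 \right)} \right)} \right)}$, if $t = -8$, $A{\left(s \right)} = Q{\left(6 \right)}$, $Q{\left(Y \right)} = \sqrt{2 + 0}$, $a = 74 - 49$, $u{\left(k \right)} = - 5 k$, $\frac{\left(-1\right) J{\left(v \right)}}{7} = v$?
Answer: $25 - 8 \sqrt{2} \approx 13.686$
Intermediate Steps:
$J{\left(v \right)} = - 7 v$
$a = 25$ ($a = 74 - 49 = 25$)
$Q{\left(Y \right)} = \sqrt{2}$
$A{\left(s \right)} = \sqrt{2}$
$a + t A{\left(u{\left(J{\left(3 \right)} \right)} \right)} = 25 - 8 \sqrt{2}$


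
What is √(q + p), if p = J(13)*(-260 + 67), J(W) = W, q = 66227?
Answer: √63718 ≈ 252.42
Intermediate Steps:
p = -2509 (p = 13*(-260 + 67) = 13*(-193) = -2509)
√(q + p) = √(66227 - 2509) = √63718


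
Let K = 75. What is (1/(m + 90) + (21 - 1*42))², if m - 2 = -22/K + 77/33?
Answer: 2435027716/5527201 ≈ 440.55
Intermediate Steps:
m = 101/25 (m = 2 + (-22/75 + 77/33) = 2 + (-22*1/75 + 77*(1/33)) = 2 + (-22/75 + 7/3) = 2 + 51/25 = 101/25 ≈ 4.0400)
(1/(m + 90) + (21 - 1*42))² = (1/(101/25 + 90) + (21 - 1*42))² = (1/(2351/25) + (21 - 42))² = (25/2351 - 21)² = (-49346/2351)² = 2435027716/5527201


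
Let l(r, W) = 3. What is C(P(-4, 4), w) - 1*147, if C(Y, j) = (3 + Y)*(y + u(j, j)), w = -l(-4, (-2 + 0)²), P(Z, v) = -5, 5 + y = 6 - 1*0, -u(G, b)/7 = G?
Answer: -191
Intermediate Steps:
u(G, b) = -7*G
y = 1 (y = -5 + (6 - 1*0) = -5 + (6 + 0) = -5 + 6 = 1)
w = -3 (w = -1*3 = -3)
C(Y, j) = (1 - 7*j)*(3 + Y) (C(Y, j) = (3 + Y)*(1 - 7*j) = (1 - 7*j)*(3 + Y))
C(P(-4, 4), w) - 1*147 = (3 - 5 - 21*(-3) - 7*(-5)*(-3)) - 1*147 = (3 - 5 + 63 - 105) - 147 = -44 - 147 = -191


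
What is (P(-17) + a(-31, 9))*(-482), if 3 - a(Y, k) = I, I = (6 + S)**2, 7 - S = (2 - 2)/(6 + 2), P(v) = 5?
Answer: 77602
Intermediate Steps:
S = 7 (S = 7 - (2 - 2)/(6 + 2) = 7 - 0/8 = 7 - 1*0 = 7 + 0 = 7)
I = 169 (I = (6 + 7)**2 = 13**2 = 169)
a(Y, k) = -166 (a(Y, k) = 3 - 1*169 = 3 - 169 = -166)
(P(-17) + a(-31, 9))*(-482) = (5 - 166)*(-482) = -161*(-482) = 77602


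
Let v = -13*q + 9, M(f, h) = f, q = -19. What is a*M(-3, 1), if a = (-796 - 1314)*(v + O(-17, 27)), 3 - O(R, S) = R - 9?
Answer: 1804050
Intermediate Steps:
O(R, S) = 12 - R (O(R, S) = 3 - (R - 9) = 3 - (-9 + R) = 3 + (9 - R) = 12 - R)
v = 256 (v = -13*(-19) + 9 = 247 + 9 = 256)
a = -601350 (a = (-796 - 1314)*(256 + (12 - 1*(-17))) = -2110*(256 + (12 + 17)) = -2110*(256 + 29) = -2110*285 = -601350)
a*M(-3, 1) = -601350*(-3) = 1804050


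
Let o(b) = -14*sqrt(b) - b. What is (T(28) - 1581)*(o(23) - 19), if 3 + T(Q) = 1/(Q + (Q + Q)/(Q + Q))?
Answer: 1929270/29 + 643090*sqrt(23)/29 ≈ 1.7288e+5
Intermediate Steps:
T(Q) = -3 + 1/(1 + Q) (T(Q) = -3 + 1/(Q + (Q + Q)/(Q + Q)) = -3 + 1/(Q + (2*Q)/((2*Q))) = -3 + 1/(Q + (2*Q)*(1/(2*Q))) = -3 + 1/(Q + 1) = -3 + 1/(1 + Q))
o(b) = -b - 14*sqrt(b)
(T(28) - 1581)*(o(23) - 19) = ((-2 - 3*28)/(1 + 28) - 1581)*((-1*23 - 14*sqrt(23)) - 19) = ((-2 - 84)/29 - 1581)*((-23 - 14*sqrt(23)) - 19) = ((1/29)*(-86) - 1581)*(-42 - 14*sqrt(23)) = (-86/29 - 1581)*(-42 - 14*sqrt(23)) = -45935*(-42 - 14*sqrt(23))/29 = 1929270/29 + 643090*sqrt(23)/29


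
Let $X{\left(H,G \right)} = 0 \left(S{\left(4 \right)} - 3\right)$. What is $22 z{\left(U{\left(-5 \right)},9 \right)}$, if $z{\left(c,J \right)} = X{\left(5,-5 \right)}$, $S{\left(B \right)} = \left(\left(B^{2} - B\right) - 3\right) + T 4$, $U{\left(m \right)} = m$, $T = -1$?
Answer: $0$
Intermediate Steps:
$S{\left(B \right)} = -7 + B^{2} - B$ ($S{\left(B \right)} = \left(\left(B^{2} - B\right) - 3\right) - 4 = \left(-3 + B^{2} - B\right) - 4 = -7 + B^{2} - B$)
$X{\left(H,G \right)} = 0$ ($X{\left(H,G \right)} = 0 \left(\left(-7 + 4^{2} - 4\right) - 3\right) = 0 \left(\left(-7 + 16 - 4\right) - 3\right) = 0 \left(5 - 3\right) = 0 \cdot 2 = 0$)
$z{\left(c,J \right)} = 0$
$22 z{\left(U{\left(-5 \right)},9 \right)} = 22 \cdot 0 = 0$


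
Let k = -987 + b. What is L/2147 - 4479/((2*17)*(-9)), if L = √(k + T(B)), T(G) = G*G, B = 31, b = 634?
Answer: 1493/102 + 4*√38/2147 ≈ 14.649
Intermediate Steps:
T(G) = G²
k = -353 (k = -987 + 634 = -353)
L = 4*√38 (L = √(-353 + 31²) = √(-353 + 961) = √608 = 4*√38 ≈ 24.658)
L/2147 - 4479/((2*17)*(-9)) = (4*√38)/2147 - 4479/((2*17)*(-9)) = (4*√38)*(1/2147) - 4479/(34*(-9)) = 4*√38/2147 - 4479/(-306) = 4*√38/2147 - 4479*(-1/306) = 4*√38/2147 + 1493/102 = 1493/102 + 4*√38/2147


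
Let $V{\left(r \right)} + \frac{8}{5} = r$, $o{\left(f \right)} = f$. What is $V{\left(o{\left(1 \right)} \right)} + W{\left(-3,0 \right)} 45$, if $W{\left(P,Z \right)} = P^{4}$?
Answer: $\frac{18222}{5} \approx 3644.4$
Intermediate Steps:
$V{\left(r \right)} = - \frac{8}{5} + r$
$V{\left(o{\left(1 \right)} \right)} + W{\left(-3,0 \right)} 45 = \left(- \frac{8}{5} + 1\right) + \left(-3\right)^{4} \cdot 45 = - \frac{3}{5} + 81 \cdot 45 = - \frac{3}{5} + 3645 = \frac{18222}{5}$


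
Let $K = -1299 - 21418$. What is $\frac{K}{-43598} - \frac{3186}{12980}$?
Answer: $\frac{330431}{1198945} \approx 0.2756$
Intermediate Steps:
$K = -22717$ ($K = -1299 - 21418 = -22717$)
$\frac{K}{-43598} - \frac{3186}{12980} = - \frac{22717}{-43598} - \frac{3186}{12980} = \left(-22717\right) \left(- \frac{1}{43598}\right) - \frac{27}{110} = \frac{22717}{43598} - \frac{27}{110} = \frac{330431}{1198945}$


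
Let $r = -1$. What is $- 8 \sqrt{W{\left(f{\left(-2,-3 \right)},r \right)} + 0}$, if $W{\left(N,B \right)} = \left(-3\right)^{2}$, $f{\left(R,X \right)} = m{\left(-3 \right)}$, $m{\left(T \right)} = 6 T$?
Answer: $-24$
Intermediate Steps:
$f{\left(R,X \right)} = -18$ ($f{\left(R,X \right)} = 6 \left(-3\right) = -18$)
$W{\left(N,B \right)} = 9$
$- 8 \sqrt{W{\left(f{\left(-2,-3 \right)},r \right)} + 0} = - 8 \sqrt{9 + 0} = - 8 \sqrt{9} = \left(-8\right) 3 = -24$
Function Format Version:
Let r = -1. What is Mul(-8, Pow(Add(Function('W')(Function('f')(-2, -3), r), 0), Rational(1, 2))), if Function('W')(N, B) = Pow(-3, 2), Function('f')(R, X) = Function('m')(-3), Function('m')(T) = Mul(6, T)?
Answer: -24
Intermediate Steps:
Function('f')(R, X) = -18 (Function('f')(R, X) = Mul(6, -3) = -18)
Function('W')(N, B) = 9
Mul(-8, Pow(Add(Function('W')(Function('f')(-2, -3), r), 0), Rational(1, 2))) = Mul(-8, Pow(Add(9, 0), Rational(1, 2))) = Mul(-8, Pow(9, Rational(1, 2))) = Mul(-8, 3) = -24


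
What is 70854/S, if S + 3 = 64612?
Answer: 70854/64609 ≈ 1.0967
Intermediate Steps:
S = 64609 (S = -3 + 64612 = 64609)
70854/S = 70854/64609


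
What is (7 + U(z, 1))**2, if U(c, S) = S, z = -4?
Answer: 64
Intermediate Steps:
(7 + U(z, 1))**2 = (7 + 1)**2 = 8**2 = 64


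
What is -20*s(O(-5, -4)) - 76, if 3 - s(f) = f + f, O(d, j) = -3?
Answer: -256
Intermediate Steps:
s(f) = 3 - 2*f (s(f) = 3 - (f + f) = 3 - 2*f)
-20*s(O(-5, -4)) - 76 = -20*(3 - 2*(-3)) - 76 = -20*(3 + 6) - 76 = -20*9 - 76 = -180 - 76 = -256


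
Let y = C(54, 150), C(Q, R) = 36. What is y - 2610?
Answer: -2574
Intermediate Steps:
y = 36
y - 2610 = 36 - 2610 = -2574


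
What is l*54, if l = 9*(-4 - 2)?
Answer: -2916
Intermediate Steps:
l = -54 (l = 9*(-6) = -54)
l*54 = -54*54 = -2916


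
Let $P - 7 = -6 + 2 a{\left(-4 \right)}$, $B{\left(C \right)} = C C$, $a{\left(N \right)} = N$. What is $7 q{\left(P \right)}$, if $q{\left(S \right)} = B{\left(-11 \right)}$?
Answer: $847$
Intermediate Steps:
$B{\left(C \right)} = C^{2}$
$P = -7$ ($P = 7 + \left(-6 + 2 \left(-4\right)\right) = 7 - 14 = -7$)
$q{\left(S \right)} = 121$ ($q{\left(S \right)} = \left(-11\right)^{2} = 121$)
$7 q{\left(P \right)} = 7 \cdot 121 = 847$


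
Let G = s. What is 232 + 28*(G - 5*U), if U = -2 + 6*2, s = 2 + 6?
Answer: -944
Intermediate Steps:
s = 8
U = 10 (U = -2 + 12 = 10)
G = 8
232 + 28*(G - 5*U) = 232 + 28*(8 - 5*10) = 232 + 28*(8 - 50) = 232 + 28*(-42) = 232 - 1176 = -944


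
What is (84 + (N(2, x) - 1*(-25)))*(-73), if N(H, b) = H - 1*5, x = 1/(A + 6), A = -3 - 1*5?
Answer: -7738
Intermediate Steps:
A = -8 (A = -3 - 5 = -8)
x = -½ (x = 1/(-8 + 6) = 1/(-2) = -½ ≈ -0.50000)
N(H, b) = -5 + H (N(H, b) = H - 5 = -5 + H)
(84 + (N(2, x) - 1*(-25)))*(-73) = (84 + ((-5 + 2) - 1*(-25)))*(-73) = (84 + (-3 + 25))*(-73) = (84 + 22)*(-73) = 106*(-73) = -7738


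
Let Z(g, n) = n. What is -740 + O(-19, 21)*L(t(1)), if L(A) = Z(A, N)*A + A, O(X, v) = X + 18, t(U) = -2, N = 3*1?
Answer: -732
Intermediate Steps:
N = 3
O(X, v) = 18 + X
L(A) = 4*A (L(A) = 3*A + A = 4*A)
-740 + O(-19, 21)*L(t(1)) = -740 + (18 - 19)*(4*(-2)) = -740 - 1*(-8) = -740 + 8 = -732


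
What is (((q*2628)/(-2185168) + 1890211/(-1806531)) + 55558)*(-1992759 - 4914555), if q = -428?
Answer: -31560266381795102529560/82241119421 ≈ -3.8375e+11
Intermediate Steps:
(((q*2628)/(-2185168) + 1890211/(-1806531)) + 55558)*(-1992759 - 4914555) = ((-428*2628/(-2185168) + 1890211/(-1806531)) + 55558)*(-1992759 - 4914555) = ((-1124784*(-1/2185168) + 1890211*(-1/1806531)) + 55558)*(-6907314) = ((70299/136573 - 1890211/1806531) + 55558)*(-6907314) = (-131154464134/246723358263 + 55558)*(-6907314) = (13707325183911620/246723358263)*(-6907314) = -31560266381795102529560/82241119421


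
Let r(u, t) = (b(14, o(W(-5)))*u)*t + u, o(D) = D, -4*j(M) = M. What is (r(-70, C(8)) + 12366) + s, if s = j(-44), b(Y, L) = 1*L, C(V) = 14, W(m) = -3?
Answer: 15247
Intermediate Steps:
j(M) = -M/4
b(Y, L) = L
s = 11 (s = -¼*(-44) = 11)
r(u, t) = u - 3*t*u (r(u, t) = (-3*u)*t + u = -3*t*u + u = u - 3*t*u)
(r(-70, C(8)) + 12366) + s = (-70*(1 - 3*14) + 12366) + 11 = (-70*(1 - 42) + 12366) + 11 = (-70*(-41) + 12366) + 11 = (2870 + 12366) + 11 = 15236 + 11 = 15247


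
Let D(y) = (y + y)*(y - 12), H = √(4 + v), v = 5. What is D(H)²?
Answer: 2916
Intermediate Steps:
H = 3 (H = √(4 + 5) = √9 = 3)
D(y) = 2*y*(-12 + y) (D(y) = (2*y)*(-12 + y) = 2*y*(-12 + y))
D(H)² = (2*3*(-12 + 3))² = (2*3*(-9))² = (-54)² = 2916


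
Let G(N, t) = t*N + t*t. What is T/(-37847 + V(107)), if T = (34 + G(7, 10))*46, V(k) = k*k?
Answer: -4692/13199 ≈ -0.35548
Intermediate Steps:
V(k) = k**2
G(N, t) = t**2 + N*t (G(N, t) = N*t + t**2 = t**2 + N*t)
T = 9384 (T = (34 + 10*(7 + 10))*46 = (34 + 10*17)*46 = (34 + 170)*46 = 204*46 = 9384)
T/(-37847 + V(107)) = 9384/(-37847 + 107**2) = 9384/(-37847 + 11449) = 9384/(-26398) = 9384*(-1/26398) = -4692/13199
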